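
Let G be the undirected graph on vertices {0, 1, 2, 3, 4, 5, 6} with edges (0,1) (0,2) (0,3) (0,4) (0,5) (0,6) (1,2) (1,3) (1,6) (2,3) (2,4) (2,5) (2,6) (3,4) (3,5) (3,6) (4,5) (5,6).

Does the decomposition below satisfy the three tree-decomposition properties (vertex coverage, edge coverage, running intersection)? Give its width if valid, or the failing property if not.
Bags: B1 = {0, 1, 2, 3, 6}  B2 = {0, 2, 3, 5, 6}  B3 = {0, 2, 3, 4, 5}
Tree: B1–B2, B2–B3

Vertex coverage: the bags together contain {0, 1, 2, 3, 4, 5, 6}, the full vertex set. Edge coverage: each edge of G has both endpoints in at least one bag. Running intersection: for every vertex, the bags containing it form a connected subtree. All three properties hold, so this is a valid tree decomposition of width max|bag| − 1 = 4, and hence tw(G) ≤ 4.

Yes; width 4.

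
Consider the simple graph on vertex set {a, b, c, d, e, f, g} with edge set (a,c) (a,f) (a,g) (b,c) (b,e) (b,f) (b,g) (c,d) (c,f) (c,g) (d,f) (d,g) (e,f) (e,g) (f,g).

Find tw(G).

3

A width-3 tree decomposition is:
Bags: B1 = {b, c, f, g}  B2 = {b, e, f, g}  B3 = {a, c, f, g}  B4 = {c, d, f, g}
Tree: B1–B2, B1–B3, B3–B4
The largest bag has 4 vertices, giving width 3; this decomposition certifies tw(G) ≤ 3. Conversely, {b, e, f, g} is a clique of size 4, and the vertices of any clique must share a bag in every tree decomposition; so some bag has ≥ 4 vertices and tw(G) ≥ 3. The upper and lower bounds meet at 3, so that is the treewidth.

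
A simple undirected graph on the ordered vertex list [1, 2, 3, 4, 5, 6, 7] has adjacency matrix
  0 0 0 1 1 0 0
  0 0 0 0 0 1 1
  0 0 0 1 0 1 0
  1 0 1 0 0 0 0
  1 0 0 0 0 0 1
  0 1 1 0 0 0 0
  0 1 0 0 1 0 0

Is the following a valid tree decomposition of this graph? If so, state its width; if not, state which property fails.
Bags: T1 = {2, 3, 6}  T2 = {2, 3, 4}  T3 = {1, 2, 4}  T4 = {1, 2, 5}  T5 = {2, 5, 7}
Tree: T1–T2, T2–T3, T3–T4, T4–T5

Checking the three conditions: (i) the bags cover all of {1, 2, 3, 4, 5, 6, 7}; (ii) for each edge, some bag contains both endpoints; (iii) the bags containing any fixed vertex form a subtree. All hold, so the decomposition is valid with width 3 − 1 = 2.

Yes; width 2.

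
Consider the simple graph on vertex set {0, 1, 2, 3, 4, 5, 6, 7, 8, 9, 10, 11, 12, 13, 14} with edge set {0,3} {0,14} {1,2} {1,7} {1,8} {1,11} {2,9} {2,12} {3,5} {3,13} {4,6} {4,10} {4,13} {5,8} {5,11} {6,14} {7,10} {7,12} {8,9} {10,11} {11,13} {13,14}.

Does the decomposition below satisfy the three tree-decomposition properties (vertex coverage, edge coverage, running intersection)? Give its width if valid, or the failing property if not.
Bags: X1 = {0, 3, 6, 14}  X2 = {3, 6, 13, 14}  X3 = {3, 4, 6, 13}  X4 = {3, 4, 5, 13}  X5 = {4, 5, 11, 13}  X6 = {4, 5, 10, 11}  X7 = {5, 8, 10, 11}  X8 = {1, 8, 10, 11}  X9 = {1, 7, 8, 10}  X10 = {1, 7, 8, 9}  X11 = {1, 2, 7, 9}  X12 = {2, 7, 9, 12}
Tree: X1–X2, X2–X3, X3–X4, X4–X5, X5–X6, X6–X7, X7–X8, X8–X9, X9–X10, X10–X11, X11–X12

Yes; width 3.

Every vertex of G appears in some bag (union = {0, 1, 2, 3, 4, 5, 6, 7, 8, 9, 10, 11, 12, 13, 14}); every edge is covered by a bag; and for each vertex v the set of bags containing v is connected in the bag tree. The decomposition is therefore valid. The largest bag has 4 vertices, so the width is 3.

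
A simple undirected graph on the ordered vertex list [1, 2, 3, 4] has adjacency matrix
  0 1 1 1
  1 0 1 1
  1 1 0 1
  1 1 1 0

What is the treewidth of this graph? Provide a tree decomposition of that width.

With just one bag of size 4, the width is 4 − 1 = 3, so tw(G) ≤ 3. For the lower bound, the 4 vertices {1, 2, 3, 4} are pairwise adjacent, and any tree decomposition puts a clique entirely inside one bag — forcing width ≥ 3. The upper and lower bounds meet at 3, so that is the treewidth.

Treewidth 3.
One such decomposition:
Bags: B1 = {1, 2, 3, 4}
Tree: (single bag)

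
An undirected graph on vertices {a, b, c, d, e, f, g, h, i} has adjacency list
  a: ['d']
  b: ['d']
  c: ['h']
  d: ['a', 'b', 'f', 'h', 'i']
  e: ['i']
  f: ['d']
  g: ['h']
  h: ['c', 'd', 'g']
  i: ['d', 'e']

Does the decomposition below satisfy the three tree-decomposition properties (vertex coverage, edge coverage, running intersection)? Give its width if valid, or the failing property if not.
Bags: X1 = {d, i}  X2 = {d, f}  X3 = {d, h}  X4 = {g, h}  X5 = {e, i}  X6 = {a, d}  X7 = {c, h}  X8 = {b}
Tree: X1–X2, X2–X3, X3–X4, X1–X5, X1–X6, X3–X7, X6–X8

A tree decomposition must satisfy three properties: every vertex lies in some bag; for every edge, both endpoints lie together in some bag; and for every vertex, the bags containing it form a connected subtree. Here edge (d,b) lies in no bag, so the decomposition is invalid.

No — edge (d,b) lies in no bag.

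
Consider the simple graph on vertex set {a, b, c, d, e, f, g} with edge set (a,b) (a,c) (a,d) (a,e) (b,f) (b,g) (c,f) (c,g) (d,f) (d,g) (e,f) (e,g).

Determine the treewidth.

3

A width-3 tree decomposition is:
Bags: B1 = {a, d, f, g}  B2 = {a, e, f, g}  B3 = {a, c, f, g}  B4 = {a, b, f, g}
Tree: B1–B2, B2–B3, B3–B4
Each bag holds 4 vertices, so the decomposition has width 3, which upper-bounds the treewidth. For the lower bound: the 4 vertex sets {a,d}, {e,g}, {f}, {c} are disjoint, each induces a connected subgraph, and every pair is joined by at least one edge of G. Contracting each set to a single vertex therefore yields K_{4} as a minor, and since treewidth is minor-monotone, tw(G) ≥ tw(K_{4}) = 3. Hence tw(G) = 3 exactly.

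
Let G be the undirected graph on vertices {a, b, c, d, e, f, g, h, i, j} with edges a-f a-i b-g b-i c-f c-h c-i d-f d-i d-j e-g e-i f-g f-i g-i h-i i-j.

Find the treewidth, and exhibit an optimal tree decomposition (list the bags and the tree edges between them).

Treewidth 2.
One optimal decomposition is:
Bags: B1 = {f, g, i}  B2 = {d, f, i}  B3 = {b, g, i}  B4 = {e, g, i}  B5 = {a, f, i}  B6 = {c, f, i}  B7 = {c, h, i}  B8 = {d, i, j}
Tree: B1–B2, B1–B3, B1–B4, B1–B5, B1–B6, B6–B7, B2–B8

Each bag holds 3 vertices, so the decomposition has width 2, which upper-bounds the treewidth. On the other hand G contains the 3-clique {d, f, i}. A clique must lie in a single bag of any decomposition, so no decomposition can have width below 2. Therefore the treewidth is 2.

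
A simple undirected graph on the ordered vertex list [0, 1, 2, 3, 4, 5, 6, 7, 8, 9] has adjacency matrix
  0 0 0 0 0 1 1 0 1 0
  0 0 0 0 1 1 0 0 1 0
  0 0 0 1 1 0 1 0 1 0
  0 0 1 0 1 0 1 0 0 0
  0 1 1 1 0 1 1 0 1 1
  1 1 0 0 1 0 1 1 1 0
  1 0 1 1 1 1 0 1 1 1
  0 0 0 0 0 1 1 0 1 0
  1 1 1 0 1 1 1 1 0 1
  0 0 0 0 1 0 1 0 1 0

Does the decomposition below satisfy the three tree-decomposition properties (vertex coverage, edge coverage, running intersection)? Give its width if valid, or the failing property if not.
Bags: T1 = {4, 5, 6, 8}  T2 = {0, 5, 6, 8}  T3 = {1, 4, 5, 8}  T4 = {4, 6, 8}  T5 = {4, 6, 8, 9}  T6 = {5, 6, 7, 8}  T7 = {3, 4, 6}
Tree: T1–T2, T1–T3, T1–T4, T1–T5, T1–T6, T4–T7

A tree decomposition must satisfy three properties: every vertex lies in some bag; for every edge, both endpoints lie together in some bag; and for every vertex, the bags containing it form a connected subtree. Here vertex 2 appears in no bag, so the decomposition is invalid.

No — vertex 2 appears in no bag.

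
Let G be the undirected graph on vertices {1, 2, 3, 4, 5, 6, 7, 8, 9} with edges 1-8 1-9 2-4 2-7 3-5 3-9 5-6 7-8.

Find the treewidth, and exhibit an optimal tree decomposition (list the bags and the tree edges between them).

The largest bag has 2 vertices, giving width 1; this decomposition certifies tw(G) ≤ 1. G has an edge, so its treewidth is at least 1. Combining the bounds, tw(G) = 1.

Treewidth 1.
One optimal decomposition is:
Bags: B1 = {2, 4}  B2 = {2, 7}  B3 = {7, 8}  B4 = {1, 8}  B5 = {1, 9}  B6 = {3, 9}  B7 = {3, 5}  B8 = {5, 6}
Tree: B1–B2, B2–B3, B3–B4, B4–B5, B5–B6, B6–B7, B7–B8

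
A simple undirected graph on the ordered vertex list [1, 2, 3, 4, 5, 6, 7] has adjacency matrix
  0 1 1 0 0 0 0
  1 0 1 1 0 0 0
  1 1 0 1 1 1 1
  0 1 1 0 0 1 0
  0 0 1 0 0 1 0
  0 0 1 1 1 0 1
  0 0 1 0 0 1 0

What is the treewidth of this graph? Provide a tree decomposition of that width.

Treewidth 2.
One such decomposition:
Bags: B1 = {2, 3, 4}  B2 = {3, 4, 6}  B3 = {3, 6, 7}  B4 = {1, 2, 3}  B5 = {3, 5, 6}
Tree: B1–B2, B2–B3, B1–B4, B2–B5

Each bag holds 3 vertices, so the decomposition has width 2, which upper-bounds the treewidth. Conversely, {1, 2, 3} is a clique of size 3, and the vertices of any clique must share a bag in every tree decomposition; so some bag has ≥ 3 vertices and tw(G) ≥ 2. Combining the bounds, tw(G) = 2.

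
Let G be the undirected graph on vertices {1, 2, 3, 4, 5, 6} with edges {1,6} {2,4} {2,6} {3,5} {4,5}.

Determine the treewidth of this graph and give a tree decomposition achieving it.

Every bag has size at most 2, so the width is 2 − 1 = 1 and tw(G) ≤ 1. G has an edge, so its treewidth is at least 1. Hence tw(G) = 1 exactly.

Treewidth 1.
One such decomposition:
Bags: B1 = {3, 5}  B2 = {4, 5}  B3 = {2, 4}  B4 = {2, 6}  B5 = {1, 6}
Tree: B1–B2, B2–B3, B3–B4, B4–B5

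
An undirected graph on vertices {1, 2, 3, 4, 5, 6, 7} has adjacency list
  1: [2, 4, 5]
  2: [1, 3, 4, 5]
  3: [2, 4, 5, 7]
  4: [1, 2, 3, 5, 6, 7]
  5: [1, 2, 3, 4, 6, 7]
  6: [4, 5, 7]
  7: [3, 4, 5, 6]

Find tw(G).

A width-3 tree decomposition is:
Bags: B1 = {3, 4, 5, 7}  B2 = {2, 3, 4, 5}  B3 = {1, 2, 4, 5}  B4 = {4, 5, 6, 7}
Tree: B1–B2, B2–B3, B1–B4
The largest bag has 4 vertices, giving width 3; this decomposition certifies tw(G) ≤ 3. On the other hand G contains the 4-clique {1, 2, 4, 5}. A clique must lie in a single bag of any decomposition, so no decomposition can have width below 3. The upper and lower bounds meet at 3, so that is the treewidth.

3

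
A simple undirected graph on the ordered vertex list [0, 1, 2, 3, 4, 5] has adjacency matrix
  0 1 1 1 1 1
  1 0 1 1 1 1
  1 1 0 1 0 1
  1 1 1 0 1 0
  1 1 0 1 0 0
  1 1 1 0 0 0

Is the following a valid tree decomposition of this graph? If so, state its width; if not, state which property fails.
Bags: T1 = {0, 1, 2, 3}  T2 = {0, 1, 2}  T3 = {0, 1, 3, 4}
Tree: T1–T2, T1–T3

No — vertex 5 appears in no bag.

A tree decomposition must satisfy three properties: every vertex lies in some bag; for every edge, both endpoints lie together in some bag; and for every vertex, the bags containing it form a connected subtree. Here vertex 5 appears in no bag, so the decomposition is invalid.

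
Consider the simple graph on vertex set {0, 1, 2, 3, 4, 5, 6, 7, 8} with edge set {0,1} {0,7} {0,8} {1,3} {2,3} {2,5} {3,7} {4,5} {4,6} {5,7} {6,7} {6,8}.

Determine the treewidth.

A width-3 tree decomposition is:
Bags: B1 = {2, 4, 5, 6}  B2 = {2, 5, 6, 7}  B3 = {2, 3, 6, 7}  B4 = {3, 6, 7, 8}  B5 = {0, 3, 7, 8}  B6 = {0, 1, 3, 8}
Tree: B1–B2, B2–B3, B3–B4, B4–B5, B5–B6
Each bag holds 4 vertices, so the decomposition has width 3, which upper-bounds the treewidth. For the lower bound: the 4 vertex sets {2,4,5}, {6}, {7}, {0,1,3,8} are disjoint, each induces a connected subgraph, and every pair is joined by at least one edge of G. Contracting each set to a single vertex therefore yields K_{4} as a minor, and since treewidth is minor-monotone, tw(G) ≥ tw(K_{4}) = 3. Hence tw(G) = 3 exactly.

3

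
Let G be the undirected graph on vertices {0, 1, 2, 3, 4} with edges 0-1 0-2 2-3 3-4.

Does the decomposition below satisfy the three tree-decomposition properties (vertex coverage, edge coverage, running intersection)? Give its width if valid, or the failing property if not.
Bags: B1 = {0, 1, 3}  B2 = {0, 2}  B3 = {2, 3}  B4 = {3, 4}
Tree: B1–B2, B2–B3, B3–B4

A tree decomposition must satisfy three properties: every vertex lies in some bag; for every edge, both endpoints lie together in some bag; and for every vertex, the bags containing it form a connected subtree. Here bags containing vertex 3 are not connected in the tree, so the decomposition is invalid.

No — bags containing vertex 3 are not connected in the tree.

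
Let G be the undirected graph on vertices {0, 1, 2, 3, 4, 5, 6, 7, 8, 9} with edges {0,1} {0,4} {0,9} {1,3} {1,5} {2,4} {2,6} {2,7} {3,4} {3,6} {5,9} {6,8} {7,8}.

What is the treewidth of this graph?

A width-2 tree decomposition is:
Bags: B1 = {0, 5, 9}  B2 = {0, 1, 5}  B3 = {0, 1, 4}  B4 = {1, 3, 4}  B5 = {2, 3, 4}  B6 = {2, 3, 6}  B7 = {2, 6, 7}  B8 = {6, 7, 8}
Tree: B1–B2, B2–B3, B3–B4, B4–B5, B5–B6, B6–B7, B7–B8
The largest bag has 3 vertices, giving width 2; this decomposition certifies tw(G) ≤ 2. The edges 9–5–1–0–9 form a cycle, so G is not a tree and its treewidth is at least 2. Therefore the treewidth is 2.

2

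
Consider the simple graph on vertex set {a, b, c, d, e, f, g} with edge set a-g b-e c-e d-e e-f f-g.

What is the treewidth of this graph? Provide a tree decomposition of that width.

Every bag has size at most 2, so the width is 2 − 1 = 1 and tw(G) ≤ 1. G has an edge, so its treewidth is at least 1. Hence tw(G) = 1 exactly.

Treewidth 1.
One such decomposition:
Bags: B1 = {e, f}  B2 = {b, e}  B3 = {c, e}  B4 = {d, e}  B5 = {f, g}  B6 = {a, g}
Tree: B1–B2, B2–B3, B1–B4, B1–B5, B5–B6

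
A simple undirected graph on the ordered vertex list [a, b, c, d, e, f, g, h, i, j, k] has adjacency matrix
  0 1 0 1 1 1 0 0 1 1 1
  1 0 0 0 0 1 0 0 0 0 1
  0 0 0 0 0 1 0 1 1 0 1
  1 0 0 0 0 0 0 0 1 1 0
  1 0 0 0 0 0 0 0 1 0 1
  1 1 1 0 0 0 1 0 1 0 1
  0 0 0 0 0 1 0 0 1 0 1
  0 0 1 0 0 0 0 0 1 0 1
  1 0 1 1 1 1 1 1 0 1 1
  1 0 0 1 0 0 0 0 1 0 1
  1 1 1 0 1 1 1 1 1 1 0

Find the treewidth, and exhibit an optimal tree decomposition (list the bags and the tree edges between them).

Treewidth 3.
One optimal decomposition is:
Bags: B1 = {f, g, i, k}  B2 = {a, f, i, k}  B3 = {a, e, i, k}  B4 = {c, f, i, k}  B5 = {c, h, i, k}  B6 = {a, i, j, k}  B7 = {a, d, i, j}  B8 = {a, b, f, k}
Tree: B1–B2, B2–B3, B2–B4, B4–B5, B2–B6, B6–B7, B2–B8

Every bag has size at most 4, so the width is 4 − 1 = 3 and tw(G) ≤ 3. Conversely, {a, d, i, j} is a clique of size 4, and the vertices of any clique must share a bag in every tree decomposition; so some bag has ≥ 4 vertices and tw(G) ≥ 3. Therefore the treewidth is 3.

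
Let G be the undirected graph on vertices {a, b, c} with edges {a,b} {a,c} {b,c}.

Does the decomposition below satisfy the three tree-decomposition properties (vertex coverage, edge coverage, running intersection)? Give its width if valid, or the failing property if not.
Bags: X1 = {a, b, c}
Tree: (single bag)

Yes; width 2.

Every vertex of G appears in some bag (union = {a, b, c}); every edge is covered by a bag; and for each vertex v the set of bags containing v is connected in the bag tree. The decomposition is therefore valid. The largest bag has 3 vertices, so the width is 2.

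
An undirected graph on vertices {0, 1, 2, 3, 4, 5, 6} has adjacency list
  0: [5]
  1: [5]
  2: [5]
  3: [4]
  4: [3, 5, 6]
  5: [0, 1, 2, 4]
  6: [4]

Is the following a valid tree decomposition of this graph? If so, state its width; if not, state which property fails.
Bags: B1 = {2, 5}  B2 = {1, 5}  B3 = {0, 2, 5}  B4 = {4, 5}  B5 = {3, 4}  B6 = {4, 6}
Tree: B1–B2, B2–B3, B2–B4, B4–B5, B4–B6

A tree decomposition must satisfy three properties: every vertex lies in some bag; for every edge, both endpoints lie together in some bag; and for every vertex, the bags containing it form a connected subtree. Here bags containing vertex 2 are not connected in the tree, so the decomposition is invalid.

No — bags containing vertex 2 are not connected in the tree.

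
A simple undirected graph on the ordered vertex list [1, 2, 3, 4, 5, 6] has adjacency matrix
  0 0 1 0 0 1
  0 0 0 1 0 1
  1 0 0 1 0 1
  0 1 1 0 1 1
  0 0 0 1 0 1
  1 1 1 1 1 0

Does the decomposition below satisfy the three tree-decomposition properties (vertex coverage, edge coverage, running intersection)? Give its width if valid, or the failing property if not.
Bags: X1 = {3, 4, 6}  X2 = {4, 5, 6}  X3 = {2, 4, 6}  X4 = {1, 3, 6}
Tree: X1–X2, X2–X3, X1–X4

Checking the three conditions: (i) the bags cover all of {1, 2, 3, 4, 5, 6}; (ii) for each edge, some bag contains both endpoints; (iii) the bags containing any fixed vertex form a subtree. All hold, so the decomposition is valid with width 3 − 1 = 2.

Yes; width 2.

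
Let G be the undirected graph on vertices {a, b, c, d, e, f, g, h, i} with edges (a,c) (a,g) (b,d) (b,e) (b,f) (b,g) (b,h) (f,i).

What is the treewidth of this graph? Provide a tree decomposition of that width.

Treewidth 1.
Bags: B1 = {b, g}  B2 = {b, e}  B3 = {a, g}  B4 = {a, c}  B5 = {b, d}  B6 = {b, f}  B7 = {b, h}  B8 = {f, i}
Tree: B1–B2, B1–B3, B3–B4, B2–B5, B5–B6, B5–B7, B6–B8

The largest bag has 2 vertices, giving width 1; this decomposition certifies tw(G) ≤ 1. G has an edge, so its treewidth is at least 1. The upper and lower bounds meet at 1, so that is the treewidth.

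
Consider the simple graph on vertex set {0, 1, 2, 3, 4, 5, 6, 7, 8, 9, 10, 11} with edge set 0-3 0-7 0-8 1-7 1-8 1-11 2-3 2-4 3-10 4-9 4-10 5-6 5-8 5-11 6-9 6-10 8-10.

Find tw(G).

A width-3 tree decomposition is:
Bags: B1 = {2, 4, 6, 9}  B2 = {2, 4, 6, 10}  B3 = {2, 3, 6, 10}  B4 = {3, 5, 6, 10}  B5 = {3, 5, 8, 10}  B6 = {0, 3, 5, 8}  B7 = {0, 5, 8, 11}  B8 = {0, 1, 8, 11}  B9 = {0, 1, 7, 11}
Tree: B1–B2, B2–B3, B3–B4, B4–B5, B5–B6, B6–B7, B7–B8, B8–B9
Each bag holds 4 vertices, so the decomposition has width 3, which upper-bounds the treewidth. For the lower bound: the 4 vertex sets {2,4,9}, {6}, {10}, {0,3,5,8} are disjoint, each induces a connected subgraph, and every pair is joined by at least one edge of G. Contracting each set to a single vertex therefore yields K_{4} as a minor, and since treewidth is minor-monotone, tw(G) ≥ tw(K_{4}) = 3. Combining the bounds, tw(G) = 3.

3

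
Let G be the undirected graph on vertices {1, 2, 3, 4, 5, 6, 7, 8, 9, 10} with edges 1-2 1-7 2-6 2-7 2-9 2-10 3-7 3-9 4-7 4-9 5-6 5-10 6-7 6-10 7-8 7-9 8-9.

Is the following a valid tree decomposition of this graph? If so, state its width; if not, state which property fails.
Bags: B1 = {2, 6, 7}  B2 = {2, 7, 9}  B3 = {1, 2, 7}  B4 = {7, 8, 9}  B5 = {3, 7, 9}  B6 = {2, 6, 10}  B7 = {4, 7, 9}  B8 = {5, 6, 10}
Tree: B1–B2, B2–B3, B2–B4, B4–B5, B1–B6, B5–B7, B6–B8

Every vertex of G appears in some bag (union = {1, 2, 3, 4, 5, 6, 7, 8, 9, 10}); every edge is covered by a bag; and for each vertex v the set of bags containing v is connected in the bag tree. The decomposition is therefore valid. The largest bag has 3 vertices, so the width is 2.

Yes; width 2.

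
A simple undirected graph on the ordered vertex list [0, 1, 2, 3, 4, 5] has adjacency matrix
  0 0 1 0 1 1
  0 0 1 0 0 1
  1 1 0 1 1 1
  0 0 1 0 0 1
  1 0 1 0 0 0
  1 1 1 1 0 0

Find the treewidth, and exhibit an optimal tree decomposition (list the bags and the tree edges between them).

Treewidth 2.
One optimal decomposition is:
Bags: B1 = {0, 2, 5}  B2 = {0, 2, 4}  B3 = {1, 2, 5}  B4 = {2, 3, 5}
Tree: B1–B2, B1–B3, B3–B4

The largest bag has 3 vertices, giving width 2; this decomposition certifies tw(G) ≤ 2. On the other hand G contains the 3-clique {0, 2, 4}. A clique must lie in a single bag of any decomposition, so no decomposition can have width below 2. Hence tw(G) = 2 exactly.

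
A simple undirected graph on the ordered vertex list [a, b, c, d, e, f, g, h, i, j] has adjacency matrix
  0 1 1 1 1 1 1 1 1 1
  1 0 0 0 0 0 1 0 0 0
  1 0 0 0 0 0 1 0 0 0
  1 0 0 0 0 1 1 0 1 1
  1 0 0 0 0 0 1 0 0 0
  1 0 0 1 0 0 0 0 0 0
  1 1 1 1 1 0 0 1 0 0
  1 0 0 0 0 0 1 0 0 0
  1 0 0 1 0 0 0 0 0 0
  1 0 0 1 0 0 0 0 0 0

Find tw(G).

A width-2 tree decomposition is:
Bags: B1 = {a, b, g}  B2 = {a, d, g}  B3 = {a, d, i}  B4 = {a, c, g}  B5 = {a, e, g}  B6 = {a, d, f}  B7 = {a, g, h}  B8 = {a, d, j}
Tree: B1–B2, B2–B3, B1–B4, B4–B5, B3–B6, B2–B7, B2–B8
The largest bag has 3 vertices, giving width 2; this decomposition certifies tw(G) ≤ 2. Conversely, {a, d, g} is a clique of size 3, and the vertices of any clique must share a bag in every tree decomposition; so some bag has ≥ 3 vertices and tw(G) ≥ 2. The upper and lower bounds meet at 2, so that is the treewidth.

2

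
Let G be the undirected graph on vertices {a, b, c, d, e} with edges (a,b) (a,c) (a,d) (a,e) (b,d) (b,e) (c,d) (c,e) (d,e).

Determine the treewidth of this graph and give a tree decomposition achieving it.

Treewidth 3.
One optimal decomposition is:
Bags: B1 = {a, b, d, e}  B2 = {a, c, d, e}
Tree: B1–B2

Each bag holds 4 vertices, so the decomposition has width 3, which upper-bounds the treewidth. On the other hand G contains the 4-clique {a, c, d, e}. A clique must lie in a single bag of any decomposition, so no decomposition can have width below 3. Hence tw(G) = 3 exactly.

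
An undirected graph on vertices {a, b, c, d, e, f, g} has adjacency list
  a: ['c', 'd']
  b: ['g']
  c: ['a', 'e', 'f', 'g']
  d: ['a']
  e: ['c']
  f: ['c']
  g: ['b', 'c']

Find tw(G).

1

A width-1 tree decomposition is:
Bags: B1 = {a, c}  B2 = {a, d}  B3 = {c, g}  B4 = {c, e}  B5 = {c, f}  B6 = {b, g}
Tree: B1–B2, B1–B3, B3–B4, B3–B5, B3–B6
Each bag holds 2 vertices, so the decomposition has width 1, which upper-bounds the treewidth. G has an edge, so its treewidth is at least 1. Combining the bounds, tw(G) = 1.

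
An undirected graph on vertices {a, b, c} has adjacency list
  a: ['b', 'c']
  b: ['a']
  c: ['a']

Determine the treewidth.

A width-1 tree decomposition is:
Bags: B1 = {a, c}  B2 = {a, b}
Tree: B1–B2
The largest bag has 2 vertices, giving width 1; this decomposition certifies tw(G) ≤ 1. Any graph with an edge has treewidth ≥ 1, and G has the edge a–c. Combining the bounds, tw(G) = 1.

1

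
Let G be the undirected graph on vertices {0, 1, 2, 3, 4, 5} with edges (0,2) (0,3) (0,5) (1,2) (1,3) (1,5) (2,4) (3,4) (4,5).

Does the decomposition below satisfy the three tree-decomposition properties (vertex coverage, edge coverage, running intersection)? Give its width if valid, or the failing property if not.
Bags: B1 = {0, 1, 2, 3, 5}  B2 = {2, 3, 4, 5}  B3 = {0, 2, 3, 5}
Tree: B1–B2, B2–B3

A tree decomposition must satisfy three properties: every vertex lies in some bag; for every edge, both endpoints lie together in some bag; and for every vertex, the bags containing it form a connected subtree. Here bags containing vertex 0 are not connected in the tree, so the decomposition is invalid.

No — bags containing vertex 0 are not connected in the tree.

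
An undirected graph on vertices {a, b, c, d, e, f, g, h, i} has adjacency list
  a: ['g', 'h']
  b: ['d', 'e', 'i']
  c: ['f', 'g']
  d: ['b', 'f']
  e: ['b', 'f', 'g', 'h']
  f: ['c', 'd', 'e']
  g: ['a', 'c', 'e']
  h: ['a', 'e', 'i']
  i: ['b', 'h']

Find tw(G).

3

A width-3 tree decomposition is:
Bags: B1 = {b, d, f, i}  B2 = {b, e, f, i}  B3 = {e, f, h, i}  B4 = {c, e, f, h}  B5 = {c, e, g, h}  B6 = {a, c, g, h}
Tree: B1–B2, B2–B3, B3–B4, B4–B5, B5–B6
Every bag has size at most 4, so the width is 4 − 1 = 3 and tw(G) ≤ 3. For the lower bound: the 4 vertex sets {b,d,i}, {f}, {e}, {a,c,g,h} are disjoint, each induces a connected subgraph, and every pair is joined by at least one edge of G. Contracting each set to a single vertex therefore yields K_{4} as a minor, and since treewidth is minor-monotone, tw(G) ≥ tw(K_{4}) = 3. Combining the bounds, tw(G) = 3.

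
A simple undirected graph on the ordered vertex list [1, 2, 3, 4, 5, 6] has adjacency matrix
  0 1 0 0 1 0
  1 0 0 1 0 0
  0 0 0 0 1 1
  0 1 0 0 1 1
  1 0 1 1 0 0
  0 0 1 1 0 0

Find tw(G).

A width-2 tree decomposition is:
Bags: B1 = {3, 5, 6}  B2 = {4, 5, 6}  B3 = {1, 4, 5}  B4 = {1, 2, 4}
Tree: B1–B2, B2–B3, B3–B4
Every bag has size at most 3, so the width is 3 − 1 = 2 and tw(G) ≤ 2. The edges 3–6–4–5–3 form a cycle, so G is not a tree and its treewidth is at least 2. Therefore the treewidth is 2.

2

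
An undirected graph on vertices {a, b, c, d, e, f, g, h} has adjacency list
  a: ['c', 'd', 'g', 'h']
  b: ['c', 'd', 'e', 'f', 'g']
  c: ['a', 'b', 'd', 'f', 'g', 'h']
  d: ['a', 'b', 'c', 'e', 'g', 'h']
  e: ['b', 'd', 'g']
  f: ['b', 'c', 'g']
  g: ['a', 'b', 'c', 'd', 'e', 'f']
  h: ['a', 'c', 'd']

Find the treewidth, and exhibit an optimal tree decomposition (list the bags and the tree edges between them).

The largest bag has 4 vertices, giving width 3; this decomposition certifies tw(G) ≤ 3. For the lower bound, the 4 vertices {b, d, e, g} are pairwise adjacent, and any tree decomposition puts a clique entirely inside one bag — forcing width ≥ 3. Hence tw(G) = 3 exactly.

Treewidth 3.
Bags: B1 = {b, c, d, g}  B2 = {b, d, e, g}  B3 = {b, c, f, g}  B4 = {a, c, d, g}  B5 = {a, c, d, h}
Tree: B1–B2, B1–B3, B1–B4, B4–B5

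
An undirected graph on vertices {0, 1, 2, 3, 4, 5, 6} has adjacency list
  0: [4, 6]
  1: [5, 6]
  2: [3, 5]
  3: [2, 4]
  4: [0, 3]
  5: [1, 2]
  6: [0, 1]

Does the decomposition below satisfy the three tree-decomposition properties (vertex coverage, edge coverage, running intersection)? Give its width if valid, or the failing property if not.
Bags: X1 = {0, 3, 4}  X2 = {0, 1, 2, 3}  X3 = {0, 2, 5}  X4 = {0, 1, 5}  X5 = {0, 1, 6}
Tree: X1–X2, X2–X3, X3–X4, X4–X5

A tree decomposition must satisfy three properties: every vertex lies in some bag; for every edge, both endpoints lie together in some bag; and for every vertex, the bags containing it form a connected subtree. Here bags containing vertex 1 are not connected in the tree, so the decomposition is invalid.

No — bags containing vertex 1 are not connected in the tree.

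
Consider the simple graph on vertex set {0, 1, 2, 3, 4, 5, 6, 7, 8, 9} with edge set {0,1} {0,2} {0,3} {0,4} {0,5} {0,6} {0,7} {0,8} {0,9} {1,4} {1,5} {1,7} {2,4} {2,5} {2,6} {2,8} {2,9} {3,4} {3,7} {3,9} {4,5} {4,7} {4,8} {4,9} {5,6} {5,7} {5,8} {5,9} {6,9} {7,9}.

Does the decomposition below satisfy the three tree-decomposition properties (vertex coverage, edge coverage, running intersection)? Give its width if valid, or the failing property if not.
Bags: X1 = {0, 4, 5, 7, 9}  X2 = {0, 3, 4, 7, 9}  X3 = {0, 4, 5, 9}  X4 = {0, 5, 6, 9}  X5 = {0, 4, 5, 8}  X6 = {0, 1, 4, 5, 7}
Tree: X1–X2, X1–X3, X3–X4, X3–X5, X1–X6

A tree decomposition must satisfy three properties: every vertex lies in some bag; for every edge, both endpoints lie together in some bag; and for every vertex, the bags containing it form a connected subtree. Here vertex 2 appears in no bag, so the decomposition is invalid.

No — vertex 2 appears in no bag.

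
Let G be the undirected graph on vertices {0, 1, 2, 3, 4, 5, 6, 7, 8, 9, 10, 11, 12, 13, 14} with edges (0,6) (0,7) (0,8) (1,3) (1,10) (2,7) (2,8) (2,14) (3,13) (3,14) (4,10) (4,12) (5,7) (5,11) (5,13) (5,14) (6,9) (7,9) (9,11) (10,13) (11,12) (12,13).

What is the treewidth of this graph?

A width-3 tree decomposition is:
Bags: B1 = {1, 4, 10, 12}  B2 = {1, 10, 12, 13}  B3 = {1, 3, 12, 13}  B4 = {3, 11, 12, 13}  B5 = {3, 5, 11, 13}  B6 = {3, 5, 11, 14}  B7 = {5, 9, 11, 14}  B8 = {5, 7, 9, 14}  B9 = {2, 7, 9, 14}  B10 = {2, 6, 7, 9}  B11 = {0, 2, 6, 7}  B12 = {0, 2, 6, 8}
Tree: B1–B2, B2–B3, B3–B4, B4–B5, B5–B6, B6–B7, B7–B8, B8–B9, B9–B10, B10–B11, B11–B12
Each bag holds 4 vertices, so the decomposition has width 3, which upper-bounds the treewidth. For the lower bound: the 4 vertex sets {1,4,10}, {12}, {13}, {3,5,11,14} are disjoint, each induces a connected subgraph, and every pair is joined by at least one edge of G. Contracting each set to a single vertex therefore yields K_{4} as a minor, and since treewidth is minor-monotone, tw(G) ≥ tw(K_{4}) = 3. Hence tw(G) = 3 exactly.

3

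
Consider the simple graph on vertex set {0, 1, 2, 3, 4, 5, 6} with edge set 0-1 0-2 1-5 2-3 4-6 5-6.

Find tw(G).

1

A width-1 tree decomposition is:
Bags: B1 = {4, 6}  B2 = {5, 6}  B3 = {1, 5}  B4 = {0, 1}  B5 = {0, 2}  B6 = {2, 3}
Tree: B1–B2, B2–B3, B3–B4, B4–B5, B5–B6
Each bag holds 2 vertices, so the decomposition has width 1, which upper-bounds the treewidth. Any graph with an edge has treewidth ≥ 1, and G has the edge 4–6. The upper and lower bounds meet at 1, so that is the treewidth.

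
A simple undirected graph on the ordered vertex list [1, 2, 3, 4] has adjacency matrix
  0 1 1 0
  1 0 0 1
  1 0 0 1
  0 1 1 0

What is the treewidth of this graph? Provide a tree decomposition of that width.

Treewidth 2.
One such decomposition:
Bags: B1 = {2, 3, 4}  B2 = {1, 2, 3}
Tree: B1–B2

Every bag has size at most 3, so the width is 3 − 1 = 2 and tw(G) ≤ 2. The edges 2–4–3–1–2 form a cycle, so G is not a tree and its treewidth is at least 2. The upper and lower bounds meet at 2, so that is the treewidth.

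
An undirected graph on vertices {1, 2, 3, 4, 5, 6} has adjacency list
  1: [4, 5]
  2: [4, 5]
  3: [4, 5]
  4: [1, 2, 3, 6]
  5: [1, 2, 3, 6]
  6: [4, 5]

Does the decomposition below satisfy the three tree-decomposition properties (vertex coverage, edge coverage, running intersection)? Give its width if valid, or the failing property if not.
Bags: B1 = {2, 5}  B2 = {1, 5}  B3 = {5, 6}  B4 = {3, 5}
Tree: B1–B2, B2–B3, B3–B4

No — vertex 4 appears in no bag.

A tree decomposition must satisfy three properties: every vertex lies in some bag; for every edge, both endpoints lie together in some bag; and for every vertex, the bags containing it form a connected subtree. Here vertex 4 appears in no bag, so the decomposition is invalid.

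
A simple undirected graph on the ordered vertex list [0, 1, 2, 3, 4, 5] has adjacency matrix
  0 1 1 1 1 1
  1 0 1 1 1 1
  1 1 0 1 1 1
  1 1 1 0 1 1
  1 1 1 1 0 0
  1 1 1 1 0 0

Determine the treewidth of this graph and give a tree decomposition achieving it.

The largest bag has 5 vertices, giving width 4; this decomposition certifies tw(G) ≤ 4. On the other hand G contains the 5-clique {0, 1, 2, 3, 4}. A clique must lie in a single bag of any decomposition, so no decomposition can have width below 4. Hence tw(G) = 4 exactly.

Treewidth 4.
Bags: B1 = {0, 1, 2, 3, 5}  B2 = {0, 1, 2, 3, 4}
Tree: B1–B2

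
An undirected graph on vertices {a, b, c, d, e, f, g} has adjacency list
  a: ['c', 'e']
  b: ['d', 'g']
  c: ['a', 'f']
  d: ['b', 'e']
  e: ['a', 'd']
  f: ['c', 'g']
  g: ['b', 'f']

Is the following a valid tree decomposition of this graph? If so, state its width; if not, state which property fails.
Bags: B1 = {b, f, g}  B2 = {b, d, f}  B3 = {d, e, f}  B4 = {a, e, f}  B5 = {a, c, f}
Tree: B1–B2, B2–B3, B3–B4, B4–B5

Every vertex of G appears in some bag (union = {a, b, c, d, e, f, g}); every edge is covered by a bag; and for each vertex v the set of bags containing v is connected in the bag tree. The decomposition is therefore valid. The largest bag has 3 vertices, so the width is 2.

Yes; width 2.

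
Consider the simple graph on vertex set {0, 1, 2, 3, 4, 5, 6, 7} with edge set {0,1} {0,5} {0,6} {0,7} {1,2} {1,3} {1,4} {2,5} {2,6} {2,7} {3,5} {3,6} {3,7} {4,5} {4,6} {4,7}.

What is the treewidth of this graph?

A width-4 tree decomposition is:
Bags: B1 = {0, 2, 3, 4, 5}  B2 = {0, 1, 2, 3, 4}  B3 = {0, 2, 3, 4, 7}  B4 = {0, 2, 3, 4, 6}
Tree: B1–B2, B2–B3, B3–B4
Each bag holds 5 vertices, so the decomposition has width 4, which upper-bounds the treewidth. For the lower bound: the 5 vertex sets {0,5}, {1,4}, {2,7}, {3}, {6} are disjoint, each induces a connected subgraph, and every pair is joined by at least one edge of G. Contracting each set to a single vertex therefore yields K_{5} as a minor, and since treewidth is minor-monotone, tw(G) ≥ tw(K_{5}) = 4. The upper and lower bounds meet at 4, so that is the treewidth.

4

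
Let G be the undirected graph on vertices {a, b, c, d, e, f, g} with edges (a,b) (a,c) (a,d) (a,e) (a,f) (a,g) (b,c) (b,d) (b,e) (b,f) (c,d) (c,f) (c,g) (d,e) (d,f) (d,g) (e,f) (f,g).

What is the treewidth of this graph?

A width-4 tree decomposition is:
Bags: B1 = {a, b, c, d, f}  B2 = {a, b, d, e, f}  B3 = {a, c, d, f, g}
Tree: B1–B2, B1–B3
Each bag holds 5 vertices, so the decomposition has width 4, which upper-bounds the treewidth. Conversely, {a, b, d, e, f} is a clique of size 5, and the vertices of any clique must share a bag in every tree decomposition; so some bag has ≥ 5 vertices and tw(G) ≥ 4. The upper and lower bounds meet at 4, so that is the treewidth.

4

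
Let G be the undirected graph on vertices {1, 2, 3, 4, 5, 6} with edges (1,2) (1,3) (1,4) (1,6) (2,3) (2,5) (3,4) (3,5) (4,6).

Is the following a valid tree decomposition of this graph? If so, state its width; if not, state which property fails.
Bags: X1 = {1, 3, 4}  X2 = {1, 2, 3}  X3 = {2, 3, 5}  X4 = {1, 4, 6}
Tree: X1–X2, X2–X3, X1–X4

Yes; width 2.

Every vertex of G appears in some bag (union = {1, 2, 3, 4, 5, 6}); every edge is covered by a bag; and for each vertex v the set of bags containing v is connected in the bag tree. The decomposition is therefore valid. The largest bag has 3 vertices, so the width is 2.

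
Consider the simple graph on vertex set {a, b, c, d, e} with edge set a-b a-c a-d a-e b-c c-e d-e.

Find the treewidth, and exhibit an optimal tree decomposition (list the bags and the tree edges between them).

Every bag has size at most 3, so the width is 3 − 1 = 2 and tw(G) ≤ 2. For the lower bound, the 3 vertices {a, d, e} are pairwise adjacent, and any tree decomposition puts a clique entirely inside one bag — forcing width ≥ 2. Therefore the treewidth is 2.

Treewidth 2.
Bags: B1 = {a, c, e}  B2 = {a, d, e}  B3 = {a, b, c}
Tree: B1–B2, B1–B3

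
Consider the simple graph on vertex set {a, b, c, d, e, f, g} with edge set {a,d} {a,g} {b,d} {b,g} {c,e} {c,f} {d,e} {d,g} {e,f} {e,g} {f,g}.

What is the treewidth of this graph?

A width-2 tree decomposition is:
Bags: B1 = {b, d, g}  B2 = {d, e, g}  B3 = {e, f, g}  B4 = {a, d, g}  B5 = {c, e, f}
Tree: B1–B2, B2–B3, B1–B4, B3–B5
Every bag has size at most 3, so the width is 3 − 1 = 2 and tw(G) ≤ 2. Conversely, {d, e, g} is a clique of size 3, and the vertices of any clique must share a bag in every tree decomposition; so some bag has ≥ 3 vertices and tw(G) ≥ 2. The upper and lower bounds meet at 2, so that is the treewidth.

2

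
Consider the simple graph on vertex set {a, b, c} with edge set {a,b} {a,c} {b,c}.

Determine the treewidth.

A width-2 tree decomposition is:
Bags: B1 = {a, b, c}
Tree: (single bag)
With just one bag of size 3, the width is 3 − 1 = 2, so tw(G) ≤ 2. For the lower bound, the 3 vertices {a, b, c} are pairwise adjacent, and any tree decomposition puts a clique entirely inside one bag — forcing width ≥ 2. Therefore the treewidth is 2.

2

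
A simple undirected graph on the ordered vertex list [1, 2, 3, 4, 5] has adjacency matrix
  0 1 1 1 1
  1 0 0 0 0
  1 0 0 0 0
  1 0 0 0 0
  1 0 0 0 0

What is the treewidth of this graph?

A width-1 tree decomposition is:
Bags: B1 = {1, 5}  B2 = {1, 3}  B3 = {1, 4}  B4 = {1, 2}
Tree: B1–B2, B1–B3, B1–B4
The largest bag has 2 vertices, giving width 1; this decomposition certifies tw(G) ≤ 1. G has an edge, so its treewidth is at least 1. The upper and lower bounds meet at 1, so that is the treewidth.

1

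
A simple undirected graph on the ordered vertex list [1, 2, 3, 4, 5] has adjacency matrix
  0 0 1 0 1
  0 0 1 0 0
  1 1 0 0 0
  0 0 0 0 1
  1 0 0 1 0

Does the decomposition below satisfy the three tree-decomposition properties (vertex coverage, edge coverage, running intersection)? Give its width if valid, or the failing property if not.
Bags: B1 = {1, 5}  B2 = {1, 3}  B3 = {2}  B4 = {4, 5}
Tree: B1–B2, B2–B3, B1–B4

A tree decomposition must satisfy three properties: every vertex lies in some bag; for every edge, both endpoints lie together in some bag; and for every vertex, the bags containing it form a connected subtree. Here edge (3,2) lies in no bag, so the decomposition is invalid.

No — edge (3,2) lies in no bag.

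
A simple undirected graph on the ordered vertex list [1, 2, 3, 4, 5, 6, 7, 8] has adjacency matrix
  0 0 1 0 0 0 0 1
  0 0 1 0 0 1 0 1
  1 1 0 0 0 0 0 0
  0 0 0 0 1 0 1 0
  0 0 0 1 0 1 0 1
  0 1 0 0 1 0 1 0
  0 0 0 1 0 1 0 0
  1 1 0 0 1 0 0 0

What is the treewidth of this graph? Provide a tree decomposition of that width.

Treewidth 2.
One optimal decomposition is:
Bags: B1 = {1, 3, 8}  B2 = {2, 3, 8}  B3 = {2, 5, 8}  B4 = {2, 5, 6}  B5 = {4, 5, 6}  B6 = {4, 6, 7}
Tree: B1–B2, B2–B3, B3–B4, B4–B5, B5–B6

Every bag has size at most 3, so the width is 3 − 1 = 2 and tw(G) ≤ 2. The edges 1–3–2–8–1 form a cycle, so G is not a tree and its treewidth is at least 2. The upper and lower bounds meet at 2, so that is the treewidth.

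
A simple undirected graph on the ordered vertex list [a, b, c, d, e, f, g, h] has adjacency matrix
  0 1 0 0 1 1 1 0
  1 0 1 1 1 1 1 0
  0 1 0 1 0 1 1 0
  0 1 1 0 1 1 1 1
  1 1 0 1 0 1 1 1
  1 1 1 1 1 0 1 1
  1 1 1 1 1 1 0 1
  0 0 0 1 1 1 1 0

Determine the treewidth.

A width-4 tree decomposition is:
Bags: B1 = {b, c, d, f, g}  B2 = {b, d, e, f, g}  B3 = {d, e, f, g, h}  B4 = {a, b, e, f, g}
Tree: B1–B2, B2–B3, B2–B4
Each bag holds 5 vertices, so the decomposition has width 4, which upper-bounds the treewidth. On the other hand G contains the 5-clique {d, e, f, g, h}. A clique must lie in a single bag of any decomposition, so no decomposition can have width below 4. Hence tw(G) = 4 exactly.

4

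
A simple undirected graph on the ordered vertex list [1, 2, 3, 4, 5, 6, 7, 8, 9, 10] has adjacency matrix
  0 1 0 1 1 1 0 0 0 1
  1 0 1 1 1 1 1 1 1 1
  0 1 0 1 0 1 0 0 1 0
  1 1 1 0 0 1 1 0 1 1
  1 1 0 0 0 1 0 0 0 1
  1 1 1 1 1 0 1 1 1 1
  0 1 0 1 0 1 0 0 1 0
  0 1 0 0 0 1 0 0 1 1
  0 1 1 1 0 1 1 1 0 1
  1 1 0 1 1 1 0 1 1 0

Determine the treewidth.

A width-4 tree decomposition is:
Bags: B1 = {2, 4, 6, 9, 10}  B2 = {2, 3, 4, 6, 9}  B3 = {2, 6, 8, 9, 10}  B4 = {1, 2, 4, 6, 10}  B5 = {1, 2, 5, 6, 10}  B6 = {2, 4, 6, 7, 9}
Tree: B1–B2, B1–B3, B1–B4, B4–B5, B1–B6
Every bag has size at most 5, so the width is 5 − 1 = 4 and tw(G) ≤ 4. On the other hand G contains the 5-clique {2, 6, 8, 9, 10}. A clique must lie in a single bag of any decomposition, so no decomposition can have width below 4. The upper and lower bounds meet at 4, so that is the treewidth.

4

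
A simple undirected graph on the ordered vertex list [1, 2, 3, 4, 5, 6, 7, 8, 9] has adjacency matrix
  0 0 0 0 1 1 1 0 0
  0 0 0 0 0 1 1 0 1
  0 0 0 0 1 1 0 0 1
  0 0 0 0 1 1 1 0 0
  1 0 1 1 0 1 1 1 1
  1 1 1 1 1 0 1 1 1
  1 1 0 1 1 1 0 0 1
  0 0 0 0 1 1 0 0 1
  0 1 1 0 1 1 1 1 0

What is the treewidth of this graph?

A width-3 tree decomposition is:
Bags: B1 = {1, 5, 6, 7}  B2 = {5, 6, 7, 9}  B3 = {2, 6, 7, 9}  B4 = {5, 6, 8, 9}  B5 = {4, 5, 6, 7}  B6 = {3, 5, 6, 9}
Tree: B1–B2, B2–B3, B2–B4, B2–B5, B4–B6
The largest bag has 4 vertices, giving width 3; this decomposition certifies tw(G) ≤ 3. On the other hand G contains the 4-clique {2, 6, 7, 9}. A clique must lie in a single bag of any decomposition, so no decomposition can have width below 3. Combining the bounds, tw(G) = 3.

3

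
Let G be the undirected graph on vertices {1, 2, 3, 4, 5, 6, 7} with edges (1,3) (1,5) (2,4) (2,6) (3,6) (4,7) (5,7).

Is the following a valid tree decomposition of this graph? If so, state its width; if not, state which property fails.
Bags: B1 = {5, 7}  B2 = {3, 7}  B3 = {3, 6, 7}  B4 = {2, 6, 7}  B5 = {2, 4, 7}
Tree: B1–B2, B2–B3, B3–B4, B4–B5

A tree decomposition must satisfy three properties: every vertex lies in some bag; for every edge, both endpoints lie together in some bag; and for every vertex, the bags containing it form a connected subtree. Here vertex 1 appears in no bag, so the decomposition is invalid.

No — vertex 1 appears in no bag.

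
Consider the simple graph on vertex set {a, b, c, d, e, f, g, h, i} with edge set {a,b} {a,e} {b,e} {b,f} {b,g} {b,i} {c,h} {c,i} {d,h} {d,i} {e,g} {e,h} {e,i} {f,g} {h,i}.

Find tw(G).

A width-2 tree decomposition is:
Bags: B1 = {e, h, i}  B2 = {b, e, i}  B3 = {b, e, g}  B4 = {d, h, i}  B5 = {c, h, i}  B6 = {b, f, g}  B7 = {a, b, e}
Tree: B1–B2, B2–B3, B1–B4, B1–B5, B3–B6, B3–B7
Every bag has size at most 3, so the width is 3 − 1 = 2 and tw(G) ≤ 2. On the other hand G contains the 3-clique {d, h, i}. A clique must lie in a single bag of any decomposition, so no decomposition can have width below 2. The upper and lower bounds meet at 2, so that is the treewidth.

2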